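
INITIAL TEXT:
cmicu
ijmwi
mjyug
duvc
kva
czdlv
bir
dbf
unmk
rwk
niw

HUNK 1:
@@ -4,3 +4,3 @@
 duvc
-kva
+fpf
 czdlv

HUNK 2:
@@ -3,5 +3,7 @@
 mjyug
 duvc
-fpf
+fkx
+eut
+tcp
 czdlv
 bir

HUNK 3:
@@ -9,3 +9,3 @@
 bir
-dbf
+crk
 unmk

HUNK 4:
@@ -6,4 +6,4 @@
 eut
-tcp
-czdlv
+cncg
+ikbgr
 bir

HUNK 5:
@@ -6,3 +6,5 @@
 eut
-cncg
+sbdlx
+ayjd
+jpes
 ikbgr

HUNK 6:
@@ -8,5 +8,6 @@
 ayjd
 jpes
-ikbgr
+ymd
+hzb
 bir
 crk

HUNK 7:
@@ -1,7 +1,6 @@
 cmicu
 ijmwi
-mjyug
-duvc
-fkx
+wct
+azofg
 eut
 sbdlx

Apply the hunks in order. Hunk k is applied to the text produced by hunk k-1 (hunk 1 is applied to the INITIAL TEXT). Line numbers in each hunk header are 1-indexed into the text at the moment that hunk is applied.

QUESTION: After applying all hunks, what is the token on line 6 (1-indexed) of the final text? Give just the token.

Hunk 1: at line 4 remove [kva] add [fpf] -> 11 lines: cmicu ijmwi mjyug duvc fpf czdlv bir dbf unmk rwk niw
Hunk 2: at line 3 remove [fpf] add [fkx,eut,tcp] -> 13 lines: cmicu ijmwi mjyug duvc fkx eut tcp czdlv bir dbf unmk rwk niw
Hunk 3: at line 9 remove [dbf] add [crk] -> 13 lines: cmicu ijmwi mjyug duvc fkx eut tcp czdlv bir crk unmk rwk niw
Hunk 4: at line 6 remove [tcp,czdlv] add [cncg,ikbgr] -> 13 lines: cmicu ijmwi mjyug duvc fkx eut cncg ikbgr bir crk unmk rwk niw
Hunk 5: at line 6 remove [cncg] add [sbdlx,ayjd,jpes] -> 15 lines: cmicu ijmwi mjyug duvc fkx eut sbdlx ayjd jpes ikbgr bir crk unmk rwk niw
Hunk 6: at line 8 remove [ikbgr] add [ymd,hzb] -> 16 lines: cmicu ijmwi mjyug duvc fkx eut sbdlx ayjd jpes ymd hzb bir crk unmk rwk niw
Hunk 7: at line 1 remove [mjyug,duvc,fkx] add [wct,azofg] -> 15 lines: cmicu ijmwi wct azofg eut sbdlx ayjd jpes ymd hzb bir crk unmk rwk niw
Final line 6: sbdlx

Answer: sbdlx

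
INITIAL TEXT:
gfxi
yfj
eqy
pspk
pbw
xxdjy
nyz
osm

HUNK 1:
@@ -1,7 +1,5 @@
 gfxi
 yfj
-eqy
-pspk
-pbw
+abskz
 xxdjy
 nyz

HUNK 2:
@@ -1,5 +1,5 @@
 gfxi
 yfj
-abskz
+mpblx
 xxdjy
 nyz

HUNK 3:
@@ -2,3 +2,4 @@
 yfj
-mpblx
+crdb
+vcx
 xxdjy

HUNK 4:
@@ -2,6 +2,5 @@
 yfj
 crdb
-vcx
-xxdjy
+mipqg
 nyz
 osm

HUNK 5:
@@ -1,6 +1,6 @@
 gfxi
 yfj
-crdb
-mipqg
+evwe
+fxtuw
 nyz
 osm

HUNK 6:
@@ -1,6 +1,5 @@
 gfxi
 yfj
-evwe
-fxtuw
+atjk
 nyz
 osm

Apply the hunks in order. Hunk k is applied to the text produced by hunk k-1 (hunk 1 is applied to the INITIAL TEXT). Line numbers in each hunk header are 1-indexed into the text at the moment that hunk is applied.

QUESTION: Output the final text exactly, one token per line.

Answer: gfxi
yfj
atjk
nyz
osm

Derivation:
Hunk 1: at line 1 remove [eqy,pspk,pbw] add [abskz] -> 6 lines: gfxi yfj abskz xxdjy nyz osm
Hunk 2: at line 1 remove [abskz] add [mpblx] -> 6 lines: gfxi yfj mpblx xxdjy nyz osm
Hunk 3: at line 2 remove [mpblx] add [crdb,vcx] -> 7 lines: gfxi yfj crdb vcx xxdjy nyz osm
Hunk 4: at line 2 remove [vcx,xxdjy] add [mipqg] -> 6 lines: gfxi yfj crdb mipqg nyz osm
Hunk 5: at line 1 remove [crdb,mipqg] add [evwe,fxtuw] -> 6 lines: gfxi yfj evwe fxtuw nyz osm
Hunk 6: at line 1 remove [evwe,fxtuw] add [atjk] -> 5 lines: gfxi yfj atjk nyz osm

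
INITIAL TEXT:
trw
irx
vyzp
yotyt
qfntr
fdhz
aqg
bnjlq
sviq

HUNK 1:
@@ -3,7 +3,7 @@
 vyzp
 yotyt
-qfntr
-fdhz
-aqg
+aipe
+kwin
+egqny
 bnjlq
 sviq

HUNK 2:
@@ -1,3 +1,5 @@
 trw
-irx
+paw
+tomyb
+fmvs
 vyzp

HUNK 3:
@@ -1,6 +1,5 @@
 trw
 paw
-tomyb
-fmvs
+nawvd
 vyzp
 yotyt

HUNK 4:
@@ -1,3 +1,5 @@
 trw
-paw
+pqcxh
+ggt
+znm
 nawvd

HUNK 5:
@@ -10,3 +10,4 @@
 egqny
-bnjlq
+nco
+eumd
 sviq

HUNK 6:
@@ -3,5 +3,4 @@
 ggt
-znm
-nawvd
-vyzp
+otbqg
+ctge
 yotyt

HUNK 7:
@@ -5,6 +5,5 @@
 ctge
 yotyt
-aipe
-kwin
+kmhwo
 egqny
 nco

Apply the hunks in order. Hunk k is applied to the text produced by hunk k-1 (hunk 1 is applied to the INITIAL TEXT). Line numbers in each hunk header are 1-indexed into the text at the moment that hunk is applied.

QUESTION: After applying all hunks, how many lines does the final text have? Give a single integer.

Answer: 11

Derivation:
Hunk 1: at line 3 remove [qfntr,fdhz,aqg] add [aipe,kwin,egqny] -> 9 lines: trw irx vyzp yotyt aipe kwin egqny bnjlq sviq
Hunk 2: at line 1 remove [irx] add [paw,tomyb,fmvs] -> 11 lines: trw paw tomyb fmvs vyzp yotyt aipe kwin egqny bnjlq sviq
Hunk 3: at line 1 remove [tomyb,fmvs] add [nawvd] -> 10 lines: trw paw nawvd vyzp yotyt aipe kwin egqny bnjlq sviq
Hunk 4: at line 1 remove [paw] add [pqcxh,ggt,znm] -> 12 lines: trw pqcxh ggt znm nawvd vyzp yotyt aipe kwin egqny bnjlq sviq
Hunk 5: at line 10 remove [bnjlq] add [nco,eumd] -> 13 lines: trw pqcxh ggt znm nawvd vyzp yotyt aipe kwin egqny nco eumd sviq
Hunk 6: at line 3 remove [znm,nawvd,vyzp] add [otbqg,ctge] -> 12 lines: trw pqcxh ggt otbqg ctge yotyt aipe kwin egqny nco eumd sviq
Hunk 7: at line 5 remove [aipe,kwin] add [kmhwo] -> 11 lines: trw pqcxh ggt otbqg ctge yotyt kmhwo egqny nco eumd sviq
Final line count: 11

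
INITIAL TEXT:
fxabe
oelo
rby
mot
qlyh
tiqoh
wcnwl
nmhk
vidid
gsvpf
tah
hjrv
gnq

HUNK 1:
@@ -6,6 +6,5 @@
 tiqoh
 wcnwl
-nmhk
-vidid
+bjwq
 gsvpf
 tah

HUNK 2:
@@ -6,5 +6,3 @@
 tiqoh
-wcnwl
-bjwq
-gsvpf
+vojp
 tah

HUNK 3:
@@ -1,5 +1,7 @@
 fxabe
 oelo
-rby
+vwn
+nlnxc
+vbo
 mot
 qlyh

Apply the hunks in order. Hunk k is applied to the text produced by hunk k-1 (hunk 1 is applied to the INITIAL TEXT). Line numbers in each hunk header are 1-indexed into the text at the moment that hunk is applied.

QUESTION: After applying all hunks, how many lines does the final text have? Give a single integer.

Answer: 12

Derivation:
Hunk 1: at line 6 remove [nmhk,vidid] add [bjwq] -> 12 lines: fxabe oelo rby mot qlyh tiqoh wcnwl bjwq gsvpf tah hjrv gnq
Hunk 2: at line 6 remove [wcnwl,bjwq,gsvpf] add [vojp] -> 10 lines: fxabe oelo rby mot qlyh tiqoh vojp tah hjrv gnq
Hunk 3: at line 1 remove [rby] add [vwn,nlnxc,vbo] -> 12 lines: fxabe oelo vwn nlnxc vbo mot qlyh tiqoh vojp tah hjrv gnq
Final line count: 12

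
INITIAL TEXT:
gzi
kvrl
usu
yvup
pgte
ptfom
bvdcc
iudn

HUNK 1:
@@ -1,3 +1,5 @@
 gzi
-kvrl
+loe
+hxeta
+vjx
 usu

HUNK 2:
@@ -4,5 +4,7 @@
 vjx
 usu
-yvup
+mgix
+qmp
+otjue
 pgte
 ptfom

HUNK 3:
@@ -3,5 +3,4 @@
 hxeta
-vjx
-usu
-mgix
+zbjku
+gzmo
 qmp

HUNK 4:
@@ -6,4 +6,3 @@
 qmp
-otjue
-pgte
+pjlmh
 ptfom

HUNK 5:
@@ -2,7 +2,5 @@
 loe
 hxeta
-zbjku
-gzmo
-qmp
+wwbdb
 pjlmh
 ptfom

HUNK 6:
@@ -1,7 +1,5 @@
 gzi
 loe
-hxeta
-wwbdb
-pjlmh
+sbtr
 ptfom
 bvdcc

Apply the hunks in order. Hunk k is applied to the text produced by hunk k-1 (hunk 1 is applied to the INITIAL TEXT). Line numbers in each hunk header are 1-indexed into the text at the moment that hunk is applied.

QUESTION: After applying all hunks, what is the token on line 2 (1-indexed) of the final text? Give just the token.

Answer: loe

Derivation:
Hunk 1: at line 1 remove [kvrl] add [loe,hxeta,vjx] -> 10 lines: gzi loe hxeta vjx usu yvup pgte ptfom bvdcc iudn
Hunk 2: at line 4 remove [yvup] add [mgix,qmp,otjue] -> 12 lines: gzi loe hxeta vjx usu mgix qmp otjue pgte ptfom bvdcc iudn
Hunk 3: at line 3 remove [vjx,usu,mgix] add [zbjku,gzmo] -> 11 lines: gzi loe hxeta zbjku gzmo qmp otjue pgte ptfom bvdcc iudn
Hunk 4: at line 6 remove [otjue,pgte] add [pjlmh] -> 10 lines: gzi loe hxeta zbjku gzmo qmp pjlmh ptfom bvdcc iudn
Hunk 5: at line 2 remove [zbjku,gzmo,qmp] add [wwbdb] -> 8 lines: gzi loe hxeta wwbdb pjlmh ptfom bvdcc iudn
Hunk 6: at line 1 remove [hxeta,wwbdb,pjlmh] add [sbtr] -> 6 lines: gzi loe sbtr ptfom bvdcc iudn
Final line 2: loe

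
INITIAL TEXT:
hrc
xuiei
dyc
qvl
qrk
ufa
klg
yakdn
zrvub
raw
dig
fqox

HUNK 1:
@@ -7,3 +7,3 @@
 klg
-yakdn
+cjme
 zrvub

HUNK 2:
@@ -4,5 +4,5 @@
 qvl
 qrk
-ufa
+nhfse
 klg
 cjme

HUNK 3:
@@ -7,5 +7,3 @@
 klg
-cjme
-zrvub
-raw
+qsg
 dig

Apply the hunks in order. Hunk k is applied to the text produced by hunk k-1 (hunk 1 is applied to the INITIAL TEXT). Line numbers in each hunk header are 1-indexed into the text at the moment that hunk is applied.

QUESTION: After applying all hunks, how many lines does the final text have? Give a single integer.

Answer: 10

Derivation:
Hunk 1: at line 7 remove [yakdn] add [cjme] -> 12 lines: hrc xuiei dyc qvl qrk ufa klg cjme zrvub raw dig fqox
Hunk 2: at line 4 remove [ufa] add [nhfse] -> 12 lines: hrc xuiei dyc qvl qrk nhfse klg cjme zrvub raw dig fqox
Hunk 3: at line 7 remove [cjme,zrvub,raw] add [qsg] -> 10 lines: hrc xuiei dyc qvl qrk nhfse klg qsg dig fqox
Final line count: 10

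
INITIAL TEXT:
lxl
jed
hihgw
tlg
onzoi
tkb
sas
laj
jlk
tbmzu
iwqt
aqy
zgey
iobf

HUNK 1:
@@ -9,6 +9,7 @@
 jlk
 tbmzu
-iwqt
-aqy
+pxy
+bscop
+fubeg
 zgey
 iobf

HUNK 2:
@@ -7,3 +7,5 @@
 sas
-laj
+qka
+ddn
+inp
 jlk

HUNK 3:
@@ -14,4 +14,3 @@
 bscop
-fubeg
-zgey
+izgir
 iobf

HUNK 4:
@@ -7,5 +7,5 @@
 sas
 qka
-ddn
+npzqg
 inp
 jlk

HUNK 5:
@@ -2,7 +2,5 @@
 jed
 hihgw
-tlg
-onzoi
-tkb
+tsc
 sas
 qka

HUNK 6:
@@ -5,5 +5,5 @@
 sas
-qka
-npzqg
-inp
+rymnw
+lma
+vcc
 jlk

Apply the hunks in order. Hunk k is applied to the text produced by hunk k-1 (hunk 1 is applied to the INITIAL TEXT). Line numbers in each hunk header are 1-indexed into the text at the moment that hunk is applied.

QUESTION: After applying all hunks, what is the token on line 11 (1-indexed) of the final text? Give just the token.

Hunk 1: at line 9 remove [iwqt,aqy] add [pxy,bscop,fubeg] -> 15 lines: lxl jed hihgw tlg onzoi tkb sas laj jlk tbmzu pxy bscop fubeg zgey iobf
Hunk 2: at line 7 remove [laj] add [qka,ddn,inp] -> 17 lines: lxl jed hihgw tlg onzoi tkb sas qka ddn inp jlk tbmzu pxy bscop fubeg zgey iobf
Hunk 3: at line 14 remove [fubeg,zgey] add [izgir] -> 16 lines: lxl jed hihgw tlg onzoi tkb sas qka ddn inp jlk tbmzu pxy bscop izgir iobf
Hunk 4: at line 7 remove [ddn] add [npzqg] -> 16 lines: lxl jed hihgw tlg onzoi tkb sas qka npzqg inp jlk tbmzu pxy bscop izgir iobf
Hunk 5: at line 2 remove [tlg,onzoi,tkb] add [tsc] -> 14 lines: lxl jed hihgw tsc sas qka npzqg inp jlk tbmzu pxy bscop izgir iobf
Hunk 6: at line 5 remove [qka,npzqg,inp] add [rymnw,lma,vcc] -> 14 lines: lxl jed hihgw tsc sas rymnw lma vcc jlk tbmzu pxy bscop izgir iobf
Final line 11: pxy

Answer: pxy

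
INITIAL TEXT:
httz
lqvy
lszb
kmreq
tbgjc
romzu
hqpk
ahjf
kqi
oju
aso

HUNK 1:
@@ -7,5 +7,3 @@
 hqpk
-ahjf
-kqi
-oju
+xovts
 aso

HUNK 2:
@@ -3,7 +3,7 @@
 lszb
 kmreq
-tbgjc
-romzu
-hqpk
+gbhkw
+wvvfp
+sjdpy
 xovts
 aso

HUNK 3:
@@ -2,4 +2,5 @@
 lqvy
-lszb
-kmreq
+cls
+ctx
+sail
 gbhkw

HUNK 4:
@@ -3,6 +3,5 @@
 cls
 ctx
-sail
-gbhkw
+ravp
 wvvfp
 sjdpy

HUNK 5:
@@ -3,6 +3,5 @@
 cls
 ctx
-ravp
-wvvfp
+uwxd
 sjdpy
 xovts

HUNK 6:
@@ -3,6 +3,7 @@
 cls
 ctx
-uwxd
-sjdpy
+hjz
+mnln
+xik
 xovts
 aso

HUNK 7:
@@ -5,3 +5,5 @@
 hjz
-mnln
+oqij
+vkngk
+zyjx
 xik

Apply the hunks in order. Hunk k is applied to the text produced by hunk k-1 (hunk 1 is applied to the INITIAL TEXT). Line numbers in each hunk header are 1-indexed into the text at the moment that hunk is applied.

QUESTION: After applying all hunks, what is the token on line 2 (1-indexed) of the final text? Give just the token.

Answer: lqvy

Derivation:
Hunk 1: at line 7 remove [ahjf,kqi,oju] add [xovts] -> 9 lines: httz lqvy lszb kmreq tbgjc romzu hqpk xovts aso
Hunk 2: at line 3 remove [tbgjc,romzu,hqpk] add [gbhkw,wvvfp,sjdpy] -> 9 lines: httz lqvy lszb kmreq gbhkw wvvfp sjdpy xovts aso
Hunk 3: at line 2 remove [lszb,kmreq] add [cls,ctx,sail] -> 10 lines: httz lqvy cls ctx sail gbhkw wvvfp sjdpy xovts aso
Hunk 4: at line 3 remove [sail,gbhkw] add [ravp] -> 9 lines: httz lqvy cls ctx ravp wvvfp sjdpy xovts aso
Hunk 5: at line 3 remove [ravp,wvvfp] add [uwxd] -> 8 lines: httz lqvy cls ctx uwxd sjdpy xovts aso
Hunk 6: at line 3 remove [uwxd,sjdpy] add [hjz,mnln,xik] -> 9 lines: httz lqvy cls ctx hjz mnln xik xovts aso
Hunk 7: at line 5 remove [mnln] add [oqij,vkngk,zyjx] -> 11 lines: httz lqvy cls ctx hjz oqij vkngk zyjx xik xovts aso
Final line 2: lqvy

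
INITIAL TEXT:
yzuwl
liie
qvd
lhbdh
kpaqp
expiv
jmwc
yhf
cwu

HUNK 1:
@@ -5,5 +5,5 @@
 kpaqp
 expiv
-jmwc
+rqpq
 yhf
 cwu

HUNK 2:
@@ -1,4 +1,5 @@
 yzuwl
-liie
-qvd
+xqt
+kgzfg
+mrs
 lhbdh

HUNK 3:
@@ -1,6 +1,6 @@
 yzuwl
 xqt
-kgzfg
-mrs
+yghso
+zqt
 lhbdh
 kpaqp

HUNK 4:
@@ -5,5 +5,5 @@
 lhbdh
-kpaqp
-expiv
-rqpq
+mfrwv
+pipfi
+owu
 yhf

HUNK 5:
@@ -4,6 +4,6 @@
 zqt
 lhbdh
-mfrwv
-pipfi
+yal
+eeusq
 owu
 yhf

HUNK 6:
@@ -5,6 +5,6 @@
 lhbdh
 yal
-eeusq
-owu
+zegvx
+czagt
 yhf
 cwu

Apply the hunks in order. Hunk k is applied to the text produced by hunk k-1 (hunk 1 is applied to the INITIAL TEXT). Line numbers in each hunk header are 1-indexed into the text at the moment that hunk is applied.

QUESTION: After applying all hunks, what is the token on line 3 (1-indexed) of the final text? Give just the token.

Hunk 1: at line 5 remove [jmwc] add [rqpq] -> 9 lines: yzuwl liie qvd lhbdh kpaqp expiv rqpq yhf cwu
Hunk 2: at line 1 remove [liie,qvd] add [xqt,kgzfg,mrs] -> 10 lines: yzuwl xqt kgzfg mrs lhbdh kpaqp expiv rqpq yhf cwu
Hunk 3: at line 1 remove [kgzfg,mrs] add [yghso,zqt] -> 10 lines: yzuwl xqt yghso zqt lhbdh kpaqp expiv rqpq yhf cwu
Hunk 4: at line 5 remove [kpaqp,expiv,rqpq] add [mfrwv,pipfi,owu] -> 10 lines: yzuwl xqt yghso zqt lhbdh mfrwv pipfi owu yhf cwu
Hunk 5: at line 4 remove [mfrwv,pipfi] add [yal,eeusq] -> 10 lines: yzuwl xqt yghso zqt lhbdh yal eeusq owu yhf cwu
Hunk 6: at line 5 remove [eeusq,owu] add [zegvx,czagt] -> 10 lines: yzuwl xqt yghso zqt lhbdh yal zegvx czagt yhf cwu
Final line 3: yghso

Answer: yghso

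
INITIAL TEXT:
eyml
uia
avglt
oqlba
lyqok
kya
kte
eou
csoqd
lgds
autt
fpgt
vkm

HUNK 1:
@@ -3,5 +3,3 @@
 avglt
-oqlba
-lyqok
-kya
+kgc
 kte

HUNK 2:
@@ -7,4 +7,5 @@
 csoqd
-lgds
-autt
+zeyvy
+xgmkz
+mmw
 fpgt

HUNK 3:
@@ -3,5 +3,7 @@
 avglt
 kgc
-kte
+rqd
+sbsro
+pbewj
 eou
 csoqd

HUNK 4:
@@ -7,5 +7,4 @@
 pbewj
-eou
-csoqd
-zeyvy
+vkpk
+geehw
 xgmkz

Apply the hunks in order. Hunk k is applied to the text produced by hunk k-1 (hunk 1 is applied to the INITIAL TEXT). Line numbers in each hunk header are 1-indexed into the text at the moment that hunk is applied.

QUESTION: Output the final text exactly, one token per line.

Hunk 1: at line 3 remove [oqlba,lyqok,kya] add [kgc] -> 11 lines: eyml uia avglt kgc kte eou csoqd lgds autt fpgt vkm
Hunk 2: at line 7 remove [lgds,autt] add [zeyvy,xgmkz,mmw] -> 12 lines: eyml uia avglt kgc kte eou csoqd zeyvy xgmkz mmw fpgt vkm
Hunk 3: at line 3 remove [kte] add [rqd,sbsro,pbewj] -> 14 lines: eyml uia avglt kgc rqd sbsro pbewj eou csoqd zeyvy xgmkz mmw fpgt vkm
Hunk 4: at line 7 remove [eou,csoqd,zeyvy] add [vkpk,geehw] -> 13 lines: eyml uia avglt kgc rqd sbsro pbewj vkpk geehw xgmkz mmw fpgt vkm

Answer: eyml
uia
avglt
kgc
rqd
sbsro
pbewj
vkpk
geehw
xgmkz
mmw
fpgt
vkm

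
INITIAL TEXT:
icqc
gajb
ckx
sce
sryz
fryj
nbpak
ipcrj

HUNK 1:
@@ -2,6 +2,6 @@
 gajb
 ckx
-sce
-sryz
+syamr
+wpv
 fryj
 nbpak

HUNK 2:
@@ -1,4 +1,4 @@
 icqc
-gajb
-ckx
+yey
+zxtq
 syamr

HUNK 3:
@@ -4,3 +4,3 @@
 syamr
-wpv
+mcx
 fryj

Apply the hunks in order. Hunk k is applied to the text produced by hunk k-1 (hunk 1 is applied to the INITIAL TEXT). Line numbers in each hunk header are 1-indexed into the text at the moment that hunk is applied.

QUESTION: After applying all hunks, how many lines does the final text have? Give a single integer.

Answer: 8

Derivation:
Hunk 1: at line 2 remove [sce,sryz] add [syamr,wpv] -> 8 lines: icqc gajb ckx syamr wpv fryj nbpak ipcrj
Hunk 2: at line 1 remove [gajb,ckx] add [yey,zxtq] -> 8 lines: icqc yey zxtq syamr wpv fryj nbpak ipcrj
Hunk 3: at line 4 remove [wpv] add [mcx] -> 8 lines: icqc yey zxtq syamr mcx fryj nbpak ipcrj
Final line count: 8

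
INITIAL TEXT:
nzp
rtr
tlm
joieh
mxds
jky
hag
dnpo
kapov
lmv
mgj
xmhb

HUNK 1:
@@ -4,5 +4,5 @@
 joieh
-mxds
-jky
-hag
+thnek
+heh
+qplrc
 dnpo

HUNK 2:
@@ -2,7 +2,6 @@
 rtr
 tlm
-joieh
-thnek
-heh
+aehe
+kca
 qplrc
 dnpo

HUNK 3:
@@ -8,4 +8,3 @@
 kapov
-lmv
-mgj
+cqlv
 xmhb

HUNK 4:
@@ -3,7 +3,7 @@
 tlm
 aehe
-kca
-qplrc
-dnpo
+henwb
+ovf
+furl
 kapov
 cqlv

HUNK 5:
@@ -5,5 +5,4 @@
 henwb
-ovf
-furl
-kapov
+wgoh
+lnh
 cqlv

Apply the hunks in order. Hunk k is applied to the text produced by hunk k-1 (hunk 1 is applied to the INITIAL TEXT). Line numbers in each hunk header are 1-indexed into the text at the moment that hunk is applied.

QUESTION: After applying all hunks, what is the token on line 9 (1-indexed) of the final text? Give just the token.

Hunk 1: at line 4 remove [mxds,jky,hag] add [thnek,heh,qplrc] -> 12 lines: nzp rtr tlm joieh thnek heh qplrc dnpo kapov lmv mgj xmhb
Hunk 2: at line 2 remove [joieh,thnek,heh] add [aehe,kca] -> 11 lines: nzp rtr tlm aehe kca qplrc dnpo kapov lmv mgj xmhb
Hunk 3: at line 8 remove [lmv,mgj] add [cqlv] -> 10 lines: nzp rtr tlm aehe kca qplrc dnpo kapov cqlv xmhb
Hunk 4: at line 3 remove [kca,qplrc,dnpo] add [henwb,ovf,furl] -> 10 lines: nzp rtr tlm aehe henwb ovf furl kapov cqlv xmhb
Hunk 5: at line 5 remove [ovf,furl,kapov] add [wgoh,lnh] -> 9 lines: nzp rtr tlm aehe henwb wgoh lnh cqlv xmhb
Final line 9: xmhb

Answer: xmhb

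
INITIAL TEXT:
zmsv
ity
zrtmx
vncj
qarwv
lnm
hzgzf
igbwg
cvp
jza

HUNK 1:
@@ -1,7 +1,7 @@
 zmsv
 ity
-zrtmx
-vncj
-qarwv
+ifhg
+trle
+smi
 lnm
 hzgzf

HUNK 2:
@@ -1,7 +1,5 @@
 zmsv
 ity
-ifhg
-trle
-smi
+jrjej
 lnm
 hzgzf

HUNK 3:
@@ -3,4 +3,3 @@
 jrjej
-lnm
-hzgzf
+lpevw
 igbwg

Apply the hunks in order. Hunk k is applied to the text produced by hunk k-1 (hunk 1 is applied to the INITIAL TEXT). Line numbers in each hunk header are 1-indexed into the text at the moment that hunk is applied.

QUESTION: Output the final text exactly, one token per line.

Answer: zmsv
ity
jrjej
lpevw
igbwg
cvp
jza

Derivation:
Hunk 1: at line 1 remove [zrtmx,vncj,qarwv] add [ifhg,trle,smi] -> 10 lines: zmsv ity ifhg trle smi lnm hzgzf igbwg cvp jza
Hunk 2: at line 1 remove [ifhg,trle,smi] add [jrjej] -> 8 lines: zmsv ity jrjej lnm hzgzf igbwg cvp jza
Hunk 3: at line 3 remove [lnm,hzgzf] add [lpevw] -> 7 lines: zmsv ity jrjej lpevw igbwg cvp jza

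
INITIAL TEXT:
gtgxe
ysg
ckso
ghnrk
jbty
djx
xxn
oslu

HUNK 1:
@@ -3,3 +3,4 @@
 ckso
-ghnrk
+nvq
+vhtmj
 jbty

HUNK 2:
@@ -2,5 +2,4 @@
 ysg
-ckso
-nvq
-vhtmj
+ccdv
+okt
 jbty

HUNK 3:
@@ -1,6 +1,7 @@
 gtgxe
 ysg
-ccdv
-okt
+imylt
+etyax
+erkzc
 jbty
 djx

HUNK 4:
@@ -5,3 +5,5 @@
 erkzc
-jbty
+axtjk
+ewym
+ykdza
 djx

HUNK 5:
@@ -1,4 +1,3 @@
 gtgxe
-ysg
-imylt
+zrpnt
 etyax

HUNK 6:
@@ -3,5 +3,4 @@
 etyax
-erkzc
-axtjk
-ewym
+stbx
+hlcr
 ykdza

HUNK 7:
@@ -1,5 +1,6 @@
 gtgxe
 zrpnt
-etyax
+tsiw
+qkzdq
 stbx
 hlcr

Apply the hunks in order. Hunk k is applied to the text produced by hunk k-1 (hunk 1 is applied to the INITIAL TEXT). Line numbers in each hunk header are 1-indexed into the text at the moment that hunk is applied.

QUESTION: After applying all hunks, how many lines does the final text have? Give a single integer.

Hunk 1: at line 3 remove [ghnrk] add [nvq,vhtmj] -> 9 lines: gtgxe ysg ckso nvq vhtmj jbty djx xxn oslu
Hunk 2: at line 2 remove [ckso,nvq,vhtmj] add [ccdv,okt] -> 8 lines: gtgxe ysg ccdv okt jbty djx xxn oslu
Hunk 3: at line 1 remove [ccdv,okt] add [imylt,etyax,erkzc] -> 9 lines: gtgxe ysg imylt etyax erkzc jbty djx xxn oslu
Hunk 4: at line 5 remove [jbty] add [axtjk,ewym,ykdza] -> 11 lines: gtgxe ysg imylt etyax erkzc axtjk ewym ykdza djx xxn oslu
Hunk 5: at line 1 remove [ysg,imylt] add [zrpnt] -> 10 lines: gtgxe zrpnt etyax erkzc axtjk ewym ykdza djx xxn oslu
Hunk 6: at line 3 remove [erkzc,axtjk,ewym] add [stbx,hlcr] -> 9 lines: gtgxe zrpnt etyax stbx hlcr ykdza djx xxn oslu
Hunk 7: at line 1 remove [etyax] add [tsiw,qkzdq] -> 10 lines: gtgxe zrpnt tsiw qkzdq stbx hlcr ykdza djx xxn oslu
Final line count: 10

Answer: 10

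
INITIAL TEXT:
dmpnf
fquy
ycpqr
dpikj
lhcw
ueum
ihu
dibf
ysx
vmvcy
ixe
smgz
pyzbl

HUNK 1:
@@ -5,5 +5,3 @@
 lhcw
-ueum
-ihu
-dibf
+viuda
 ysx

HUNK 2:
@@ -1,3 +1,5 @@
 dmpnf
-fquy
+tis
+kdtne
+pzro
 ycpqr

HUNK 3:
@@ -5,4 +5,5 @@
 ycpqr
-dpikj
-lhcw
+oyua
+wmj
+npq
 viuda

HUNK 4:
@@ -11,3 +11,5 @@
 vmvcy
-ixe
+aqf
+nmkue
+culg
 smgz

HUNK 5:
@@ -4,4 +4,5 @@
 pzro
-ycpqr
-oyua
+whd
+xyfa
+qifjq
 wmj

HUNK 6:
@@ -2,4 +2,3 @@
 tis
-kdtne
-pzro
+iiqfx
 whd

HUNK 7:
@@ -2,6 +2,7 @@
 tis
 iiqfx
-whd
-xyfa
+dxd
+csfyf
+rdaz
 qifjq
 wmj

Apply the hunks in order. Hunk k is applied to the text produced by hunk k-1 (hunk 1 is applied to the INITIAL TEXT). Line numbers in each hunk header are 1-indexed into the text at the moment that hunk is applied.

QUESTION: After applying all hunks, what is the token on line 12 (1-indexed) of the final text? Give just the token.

Hunk 1: at line 5 remove [ueum,ihu,dibf] add [viuda] -> 11 lines: dmpnf fquy ycpqr dpikj lhcw viuda ysx vmvcy ixe smgz pyzbl
Hunk 2: at line 1 remove [fquy] add [tis,kdtne,pzro] -> 13 lines: dmpnf tis kdtne pzro ycpqr dpikj lhcw viuda ysx vmvcy ixe smgz pyzbl
Hunk 3: at line 5 remove [dpikj,lhcw] add [oyua,wmj,npq] -> 14 lines: dmpnf tis kdtne pzro ycpqr oyua wmj npq viuda ysx vmvcy ixe smgz pyzbl
Hunk 4: at line 11 remove [ixe] add [aqf,nmkue,culg] -> 16 lines: dmpnf tis kdtne pzro ycpqr oyua wmj npq viuda ysx vmvcy aqf nmkue culg smgz pyzbl
Hunk 5: at line 4 remove [ycpqr,oyua] add [whd,xyfa,qifjq] -> 17 lines: dmpnf tis kdtne pzro whd xyfa qifjq wmj npq viuda ysx vmvcy aqf nmkue culg smgz pyzbl
Hunk 6: at line 2 remove [kdtne,pzro] add [iiqfx] -> 16 lines: dmpnf tis iiqfx whd xyfa qifjq wmj npq viuda ysx vmvcy aqf nmkue culg smgz pyzbl
Hunk 7: at line 2 remove [whd,xyfa] add [dxd,csfyf,rdaz] -> 17 lines: dmpnf tis iiqfx dxd csfyf rdaz qifjq wmj npq viuda ysx vmvcy aqf nmkue culg smgz pyzbl
Final line 12: vmvcy

Answer: vmvcy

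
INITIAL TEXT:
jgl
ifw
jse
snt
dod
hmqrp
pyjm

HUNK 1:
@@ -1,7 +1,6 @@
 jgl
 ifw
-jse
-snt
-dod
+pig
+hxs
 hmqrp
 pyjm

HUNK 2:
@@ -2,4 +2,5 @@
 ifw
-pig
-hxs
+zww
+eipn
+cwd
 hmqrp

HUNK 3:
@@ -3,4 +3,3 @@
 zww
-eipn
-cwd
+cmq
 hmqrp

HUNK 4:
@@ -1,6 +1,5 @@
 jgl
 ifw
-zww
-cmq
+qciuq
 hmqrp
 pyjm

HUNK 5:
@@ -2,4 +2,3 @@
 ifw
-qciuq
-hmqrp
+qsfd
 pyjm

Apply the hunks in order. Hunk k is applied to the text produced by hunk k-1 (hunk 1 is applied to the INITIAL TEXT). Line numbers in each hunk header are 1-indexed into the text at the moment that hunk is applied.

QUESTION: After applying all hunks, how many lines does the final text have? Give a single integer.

Answer: 4

Derivation:
Hunk 1: at line 1 remove [jse,snt,dod] add [pig,hxs] -> 6 lines: jgl ifw pig hxs hmqrp pyjm
Hunk 2: at line 2 remove [pig,hxs] add [zww,eipn,cwd] -> 7 lines: jgl ifw zww eipn cwd hmqrp pyjm
Hunk 3: at line 3 remove [eipn,cwd] add [cmq] -> 6 lines: jgl ifw zww cmq hmqrp pyjm
Hunk 4: at line 1 remove [zww,cmq] add [qciuq] -> 5 lines: jgl ifw qciuq hmqrp pyjm
Hunk 5: at line 2 remove [qciuq,hmqrp] add [qsfd] -> 4 lines: jgl ifw qsfd pyjm
Final line count: 4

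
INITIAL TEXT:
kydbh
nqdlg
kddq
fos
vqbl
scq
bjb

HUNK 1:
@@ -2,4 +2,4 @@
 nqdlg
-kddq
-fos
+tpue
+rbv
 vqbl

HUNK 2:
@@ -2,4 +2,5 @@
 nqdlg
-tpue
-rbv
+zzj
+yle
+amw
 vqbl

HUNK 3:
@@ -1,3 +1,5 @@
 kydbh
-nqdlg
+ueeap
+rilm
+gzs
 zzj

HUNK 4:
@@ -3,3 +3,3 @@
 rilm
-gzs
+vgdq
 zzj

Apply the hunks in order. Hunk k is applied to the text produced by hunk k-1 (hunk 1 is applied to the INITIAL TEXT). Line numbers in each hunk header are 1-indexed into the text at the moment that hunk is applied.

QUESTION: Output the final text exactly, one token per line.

Hunk 1: at line 2 remove [kddq,fos] add [tpue,rbv] -> 7 lines: kydbh nqdlg tpue rbv vqbl scq bjb
Hunk 2: at line 2 remove [tpue,rbv] add [zzj,yle,amw] -> 8 lines: kydbh nqdlg zzj yle amw vqbl scq bjb
Hunk 3: at line 1 remove [nqdlg] add [ueeap,rilm,gzs] -> 10 lines: kydbh ueeap rilm gzs zzj yle amw vqbl scq bjb
Hunk 4: at line 3 remove [gzs] add [vgdq] -> 10 lines: kydbh ueeap rilm vgdq zzj yle amw vqbl scq bjb

Answer: kydbh
ueeap
rilm
vgdq
zzj
yle
amw
vqbl
scq
bjb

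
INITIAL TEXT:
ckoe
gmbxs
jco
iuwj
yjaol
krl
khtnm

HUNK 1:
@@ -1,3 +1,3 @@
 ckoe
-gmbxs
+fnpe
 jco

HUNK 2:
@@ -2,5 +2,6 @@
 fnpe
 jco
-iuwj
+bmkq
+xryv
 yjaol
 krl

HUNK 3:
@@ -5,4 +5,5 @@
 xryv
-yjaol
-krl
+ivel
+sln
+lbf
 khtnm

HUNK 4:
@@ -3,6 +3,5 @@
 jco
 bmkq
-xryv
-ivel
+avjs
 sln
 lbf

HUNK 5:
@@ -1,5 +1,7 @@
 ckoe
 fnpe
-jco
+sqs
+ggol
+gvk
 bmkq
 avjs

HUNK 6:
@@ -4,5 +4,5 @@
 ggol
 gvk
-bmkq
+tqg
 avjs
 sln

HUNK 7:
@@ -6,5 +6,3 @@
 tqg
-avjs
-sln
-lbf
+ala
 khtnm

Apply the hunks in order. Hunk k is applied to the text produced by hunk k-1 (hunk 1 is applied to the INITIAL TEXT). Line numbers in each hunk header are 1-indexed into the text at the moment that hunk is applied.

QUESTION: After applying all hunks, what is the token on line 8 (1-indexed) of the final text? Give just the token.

Hunk 1: at line 1 remove [gmbxs] add [fnpe] -> 7 lines: ckoe fnpe jco iuwj yjaol krl khtnm
Hunk 2: at line 2 remove [iuwj] add [bmkq,xryv] -> 8 lines: ckoe fnpe jco bmkq xryv yjaol krl khtnm
Hunk 3: at line 5 remove [yjaol,krl] add [ivel,sln,lbf] -> 9 lines: ckoe fnpe jco bmkq xryv ivel sln lbf khtnm
Hunk 4: at line 3 remove [xryv,ivel] add [avjs] -> 8 lines: ckoe fnpe jco bmkq avjs sln lbf khtnm
Hunk 5: at line 1 remove [jco] add [sqs,ggol,gvk] -> 10 lines: ckoe fnpe sqs ggol gvk bmkq avjs sln lbf khtnm
Hunk 6: at line 4 remove [bmkq] add [tqg] -> 10 lines: ckoe fnpe sqs ggol gvk tqg avjs sln lbf khtnm
Hunk 7: at line 6 remove [avjs,sln,lbf] add [ala] -> 8 lines: ckoe fnpe sqs ggol gvk tqg ala khtnm
Final line 8: khtnm

Answer: khtnm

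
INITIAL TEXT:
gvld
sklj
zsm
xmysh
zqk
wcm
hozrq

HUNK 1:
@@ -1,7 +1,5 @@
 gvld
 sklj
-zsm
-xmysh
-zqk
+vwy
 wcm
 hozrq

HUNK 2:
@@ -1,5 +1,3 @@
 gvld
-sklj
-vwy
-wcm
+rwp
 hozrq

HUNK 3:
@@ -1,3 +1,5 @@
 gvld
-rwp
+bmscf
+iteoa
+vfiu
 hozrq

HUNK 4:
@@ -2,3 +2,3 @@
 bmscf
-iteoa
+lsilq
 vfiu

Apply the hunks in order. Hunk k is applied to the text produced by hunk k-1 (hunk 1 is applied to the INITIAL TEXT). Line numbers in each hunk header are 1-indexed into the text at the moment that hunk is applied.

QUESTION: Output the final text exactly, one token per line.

Hunk 1: at line 1 remove [zsm,xmysh,zqk] add [vwy] -> 5 lines: gvld sklj vwy wcm hozrq
Hunk 2: at line 1 remove [sklj,vwy,wcm] add [rwp] -> 3 lines: gvld rwp hozrq
Hunk 3: at line 1 remove [rwp] add [bmscf,iteoa,vfiu] -> 5 lines: gvld bmscf iteoa vfiu hozrq
Hunk 4: at line 2 remove [iteoa] add [lsilq] -> 5 lines: gvld bmscf lsilq vfiu hozrq

Answer: gvld
bmscf
lsilq
vfiu
hozrq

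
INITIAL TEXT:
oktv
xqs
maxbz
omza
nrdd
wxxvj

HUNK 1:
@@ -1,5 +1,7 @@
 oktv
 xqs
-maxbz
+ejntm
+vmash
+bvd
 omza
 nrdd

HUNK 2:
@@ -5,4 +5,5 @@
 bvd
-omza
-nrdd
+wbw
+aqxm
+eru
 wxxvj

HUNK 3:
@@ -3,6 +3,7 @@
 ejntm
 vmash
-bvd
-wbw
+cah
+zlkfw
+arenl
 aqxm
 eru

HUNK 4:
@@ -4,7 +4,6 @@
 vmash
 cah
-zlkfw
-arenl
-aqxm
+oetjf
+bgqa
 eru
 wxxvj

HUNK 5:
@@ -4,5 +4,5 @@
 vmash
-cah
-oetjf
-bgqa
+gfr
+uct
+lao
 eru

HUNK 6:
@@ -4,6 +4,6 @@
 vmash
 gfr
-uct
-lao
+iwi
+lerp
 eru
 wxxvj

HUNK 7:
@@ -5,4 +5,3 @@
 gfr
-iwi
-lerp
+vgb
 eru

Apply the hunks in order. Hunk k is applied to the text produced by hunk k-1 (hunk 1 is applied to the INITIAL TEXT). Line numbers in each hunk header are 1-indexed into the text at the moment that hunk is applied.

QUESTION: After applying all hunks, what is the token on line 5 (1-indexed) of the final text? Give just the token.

Hunk 1: at line 1 remove [maxbz] add [ejntm,vmash,bvd] -> 8 lines: oktv xqs ejntm vmash bvd omza nrdd wxxvj
Hunk 2: at line 5 remove [omza,nrdd] add [wbw,aqxm,eru] -> 9 lines: oktv xqs ejntm vmash bvd wbw aqxm eru wxxvj
Hunk 3: at line 3 remove [bvd,wbw] add [cah,zlkfw,arenl] -> 10 lines: oktv xqs ejntm vmash cah zlkfw arenl aqxm eru wxxvj
Hunk 4: at line 4 remove [zlkfw,arenl,aqxm] add [oetjf,bgqa] -> 9 lines: oktv xqs ejntm vmash cah oetjf bgqa eru wxxvj
Hunk 5: at line 4 remove [cah,oetjf,bgqa] add [gfr,uct,lao] -> 9 lines: oktv xqs ejntm vmash gfr uct lao eru wxxvj
Hunk 6: at line 4 remove [uct,lao] add [iwi,lerp] -> 9 lines: oktv xqs ejntm vmash gfr iwi lerp eru wxxvj
Hunk 7: at line 5 remove [iwi,lerp] add [vgb] -> 8 lines: oktv xqs ejntm vmash gfr vgb eru wxxvj
Final line 5: gfr

Answer: gfr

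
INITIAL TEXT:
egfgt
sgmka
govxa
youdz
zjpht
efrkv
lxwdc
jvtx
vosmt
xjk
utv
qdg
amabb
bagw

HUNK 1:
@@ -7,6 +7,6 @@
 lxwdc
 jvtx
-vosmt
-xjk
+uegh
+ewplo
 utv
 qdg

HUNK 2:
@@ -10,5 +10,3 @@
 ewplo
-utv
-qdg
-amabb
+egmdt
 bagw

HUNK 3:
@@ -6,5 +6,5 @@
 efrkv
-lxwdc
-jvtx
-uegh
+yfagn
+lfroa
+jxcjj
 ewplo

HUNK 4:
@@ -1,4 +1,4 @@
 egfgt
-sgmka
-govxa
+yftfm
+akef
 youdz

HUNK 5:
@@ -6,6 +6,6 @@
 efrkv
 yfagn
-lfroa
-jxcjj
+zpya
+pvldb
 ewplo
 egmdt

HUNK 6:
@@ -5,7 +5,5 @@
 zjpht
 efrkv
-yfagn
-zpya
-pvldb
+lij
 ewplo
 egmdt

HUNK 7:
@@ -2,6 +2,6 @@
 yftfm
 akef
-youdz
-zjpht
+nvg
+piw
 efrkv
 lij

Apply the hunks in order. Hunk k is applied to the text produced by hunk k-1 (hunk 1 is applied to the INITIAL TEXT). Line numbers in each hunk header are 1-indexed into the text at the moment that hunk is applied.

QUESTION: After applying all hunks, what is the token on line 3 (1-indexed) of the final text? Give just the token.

Answer: akef

Derivation:
Hunk 1: at line 7 remove [vosmt,xjk] add [uegh,ewplo] -> 14 lines: egfgt sgmka govxa youdz zjpht efrkv lxwdc jvtx uegh ewplo utv qdg amabb bagw
Hunk 2: at line 10 remove [utv,qdg,amabb] add [egmdt] -> 12 lines: egfgt sgmka govxa youdz zjpht efrkv lxwdc jvtx uegh ewplo egmdt bagw
Hunk 3: at line 6 remove [lxwdc,jvtx,uegh] add [yfagn,lfroa,jxcjj] -> 12 lines: egfgt sgmka govxa youdz zjpht efrkv yfagn lfroa jxcjj ewplo egmdt bagw
Hunk 4: at line 1 remove [sgmka,govxa] add [yftfm,akef] -> 12 lines: egfgt yftfm akef youdz zjpht efrkv yfagn lfroa jxcjj ewplo egmdt bagw
Hunk 5: at line 6 remove [lfroa,jxcjj] add [zpya,pvldb] -> 12 lines: egfgt yftfm akef youdz zjpht efrkv yfagn zpya pvldb ewplo egmdt bagw
Hunk 6: at line 5 remove [yfagn,zpya,pvldb] add [lij] -> 10 lines: egfgt yftfm akef youdz zjpht efrkv lij ewplo egmdt bagw
Hunk 7: at line 2 remove [youdz,zjpht] add [nvg,piw] -> 10 lines: egfgt yftfm akef nvg piw efrkv lij ewplo egmdt bagw
Final line 3: akef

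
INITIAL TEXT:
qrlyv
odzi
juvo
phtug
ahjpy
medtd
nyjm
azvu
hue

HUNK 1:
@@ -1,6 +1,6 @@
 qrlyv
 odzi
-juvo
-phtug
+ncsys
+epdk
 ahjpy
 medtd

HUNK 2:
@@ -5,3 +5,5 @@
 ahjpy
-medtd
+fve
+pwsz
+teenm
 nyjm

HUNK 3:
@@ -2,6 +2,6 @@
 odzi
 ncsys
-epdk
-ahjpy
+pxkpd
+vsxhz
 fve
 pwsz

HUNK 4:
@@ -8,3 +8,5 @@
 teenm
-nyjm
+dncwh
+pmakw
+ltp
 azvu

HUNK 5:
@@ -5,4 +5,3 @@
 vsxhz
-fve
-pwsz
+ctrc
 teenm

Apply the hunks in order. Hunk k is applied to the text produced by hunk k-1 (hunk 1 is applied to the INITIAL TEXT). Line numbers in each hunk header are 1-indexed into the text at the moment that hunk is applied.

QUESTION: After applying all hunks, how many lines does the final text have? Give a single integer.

Hunk 1: at line 1 remove [juvo,phtug] add [ncsys,epdk] -> 9 lines: qrlyv odzi ncsys epdk ahjpy medtd nyjm azvu hue
Hunk 2: at line 5 remove [medtd] add [fve,pwsz,teenm] -> 11 lines: qrlyv odzi ncsys epdk ahjpy fve pwsz teenm nyjm azvu hue
Hunk 3: at line 2 remove [epdk,ahjpy] add [pxkpd,vsxhz] -> 11 lines: qrlyv odzi ncsys pxkpd vsxhz fve pwsz teenm nyjm azvu hue
Hunk 4: at line 8 remove [nyjm] add [dncwh,pmakw,ltp] -> 13 lines: qrlyv odzi ncsys pxkpd vsxhz fve pwsz teenm dncwh pmakw ltp azvu hue
Hunk 5: at line 5 remove [fve,pwsz] add [ctrc] -> 12 lines: qrlyv odzi ncsys pxkpd vsxhz ctrc teenm dncwh pmakw ltp azvu hue
Final line count: 12

Answer: 12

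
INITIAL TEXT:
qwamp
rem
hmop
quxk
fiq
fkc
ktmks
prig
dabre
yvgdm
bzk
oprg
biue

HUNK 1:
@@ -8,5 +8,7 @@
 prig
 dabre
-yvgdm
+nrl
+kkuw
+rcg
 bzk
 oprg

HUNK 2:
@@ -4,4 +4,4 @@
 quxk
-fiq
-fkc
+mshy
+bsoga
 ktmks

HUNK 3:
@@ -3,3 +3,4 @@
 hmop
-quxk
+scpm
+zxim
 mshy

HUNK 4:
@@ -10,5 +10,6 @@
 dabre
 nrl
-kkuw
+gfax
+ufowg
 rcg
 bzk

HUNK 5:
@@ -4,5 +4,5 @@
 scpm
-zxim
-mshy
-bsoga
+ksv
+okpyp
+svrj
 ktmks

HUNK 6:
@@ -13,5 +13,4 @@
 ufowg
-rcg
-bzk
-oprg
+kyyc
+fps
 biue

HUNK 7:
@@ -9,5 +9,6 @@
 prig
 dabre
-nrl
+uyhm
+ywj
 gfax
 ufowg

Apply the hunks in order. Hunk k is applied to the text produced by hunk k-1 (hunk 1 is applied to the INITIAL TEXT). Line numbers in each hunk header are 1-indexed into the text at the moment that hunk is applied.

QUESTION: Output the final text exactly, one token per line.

Answer: qwamp
rem
hmop
scpm
ksv
okpyp
svrj
ktmks
prig
dabre
uyhm
ywj
gfax
ufowg
kyyc
fps
biue

Derivation:
Hunk 1: at line 8 remove [yvgdm] add [nrl,kkuw,rcg] -> 15 lines: qwamp rem hmop quxk fiq fkc ktmks prig dabre nrl kkuw rcg bzk oprg biue
Hunk 2: at line 4 remove [fiq,fkc] add [mshy,bsoga] -> 15 lines: qwamp rem hmop quxk mshy bsoga ktmks prig dabre nrl kkuw rcg bzk oprg biue
Hunk 3: at line 3 remove [quxk] add [scpm,zxim] -> 16 lines: qwamp rem hmop scpm zxim mshy bsoga ktmks prig dabre nrl kkuw rcg bzk oprg biue
Hunk 4: at line 10 remove [kkuw] add [gfax,ufowg] -> 17 lines: qwamp rem hmop scpm zxim mshy bsoga ktmks prig dabre nrl gfax ufowg rcg bzk oprg biue
Hunk 5: at line 4 remove [zxim,mshy,bsoga] add [ksv,okpyp,svrj] -> 17 lines: qwamp rem hmop scpm ksv okpyp svrj ktmks prig dabre nrl gfax ufowg rcg bzk oprg biue
Hunk 6: at line 13 remove [rcg,bzk,oprg] add [kyyc,fps] -> 16 lines: qwamp rem hmop scpm ksv okpyp svrj ktmks prig dabre nrl gfax ufowg kyyc fps biue
Hunk 7: at line 9 remove [nrl] add [uyhm,ywj] -> 17 lines: qwamp rem hmop scpm ksv okpyp svrj ktmks prig dabre uyhm ywj gfax ufowg kyyc fps biue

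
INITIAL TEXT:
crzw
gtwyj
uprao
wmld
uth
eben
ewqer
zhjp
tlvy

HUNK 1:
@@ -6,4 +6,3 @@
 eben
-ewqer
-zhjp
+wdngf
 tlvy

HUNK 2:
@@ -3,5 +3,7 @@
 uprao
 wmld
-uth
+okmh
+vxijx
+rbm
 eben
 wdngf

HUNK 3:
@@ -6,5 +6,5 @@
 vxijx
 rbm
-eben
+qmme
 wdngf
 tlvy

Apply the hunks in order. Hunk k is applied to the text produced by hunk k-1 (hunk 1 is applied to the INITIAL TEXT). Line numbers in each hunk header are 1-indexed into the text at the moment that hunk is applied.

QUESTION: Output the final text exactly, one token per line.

Answer: crzw
gtwyj
uprao
wmld
okmh
vxijx
rbm
qmme
wdngf
tlvy

Derivation:
Hunk 1: at line 6 remove [ewqer,zhjp] add [wdngf] -> 8 lines: crzw gtwyj uprao wmld uth eben wdngf tlvy
Hunk 2: at line 3 remove [uth] add [okmh,vxijx,rbm] -> 10 lines: crzw gtwyj uprao wmld okmh vxijx rbm eben wdngf tlvy
Hunk 3: at line 6 remove [eben] add [qmme] -> 10 lines: crzw gtwyj uprao wmld okmh vxijx rbm qmme wdngf tlvy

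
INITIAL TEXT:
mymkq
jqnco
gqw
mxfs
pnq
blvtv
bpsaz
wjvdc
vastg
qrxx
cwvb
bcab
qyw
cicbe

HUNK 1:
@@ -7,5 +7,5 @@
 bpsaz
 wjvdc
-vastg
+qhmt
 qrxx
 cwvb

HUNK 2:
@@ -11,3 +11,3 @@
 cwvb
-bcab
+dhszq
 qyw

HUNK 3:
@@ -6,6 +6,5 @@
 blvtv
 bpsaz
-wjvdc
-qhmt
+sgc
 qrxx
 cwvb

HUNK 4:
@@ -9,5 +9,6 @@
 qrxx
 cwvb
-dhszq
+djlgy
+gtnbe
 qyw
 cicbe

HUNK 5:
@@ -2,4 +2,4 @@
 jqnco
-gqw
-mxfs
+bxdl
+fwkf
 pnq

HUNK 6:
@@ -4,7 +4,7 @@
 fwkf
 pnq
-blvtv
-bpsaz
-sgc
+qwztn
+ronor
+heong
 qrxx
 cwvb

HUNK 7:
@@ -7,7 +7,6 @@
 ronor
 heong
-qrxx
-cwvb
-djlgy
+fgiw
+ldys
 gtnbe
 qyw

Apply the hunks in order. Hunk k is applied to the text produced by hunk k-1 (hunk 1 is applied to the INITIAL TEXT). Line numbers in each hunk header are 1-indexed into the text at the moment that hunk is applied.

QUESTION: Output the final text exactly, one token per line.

Hunk 1: at line 7 remove [vastg] add [qhmt] -> 14 lines: mymkq jqnco gqw mxfs pnq blvtv bpsaz wjvdc qhmt qrxx cwvb bcab qyw cicbe
Hunk 2: at line 11 remove [bcab] add [dhszq] -> 14 lines: mymkq jqnco gqw mxfs pnq blvtv bpsaz wjvdc qhmt qrxx cwvb dhszq qyw cicbe
Hunk 3: at line 6 remove [wjvdc,qhmt] add [sgc] -> 13 lines: mymkq jqnco gqw mxfs pnq blvtv bpsaz sgc qrxx cwvb dhszq qyw cicbe
Hunk 4: at line 9 remove [dhszq] add [djlgy,gtnbe] -> 14 lines: mymkq jqnco gqw mxfs pnq blvtv bpsaz sgc qrxx cwvb djlgy gtnbe qyw cicbe
Hunk 5: at line 2 remove [gqw,mxfs] add [bxdl,fwkf] -> 14 lines: mymkq jqnco bxdl fwkf pnq blvtv bpsaz sgc qrxx cwvb djlgy gtnbe qyw cicbe
Hunk 6: at line 4 remove [blvtv,bpsaz,sgc] add [qwztn,ronor,heong] -> 14 lines: mymkq jqnco bxdl fwkf pnq qwztn ronor heong qrxx cwvb djlgy gtnbe qyw cicbe
Hunk 7: at line 7 remove [qrxx,cwvb,djlgy] add [fgiw,ldys] -> 13 lines: mymkq jqnco bxdl fwkf pnq qwztn ronor heong fgiw ldys gtnbe qyw cicbe

Answer: mymkq
jqnco
bxdl
fwkf
pnq
qwztn
ronor
heong
fgiw
ldys
gtnbe
qyw
cicbe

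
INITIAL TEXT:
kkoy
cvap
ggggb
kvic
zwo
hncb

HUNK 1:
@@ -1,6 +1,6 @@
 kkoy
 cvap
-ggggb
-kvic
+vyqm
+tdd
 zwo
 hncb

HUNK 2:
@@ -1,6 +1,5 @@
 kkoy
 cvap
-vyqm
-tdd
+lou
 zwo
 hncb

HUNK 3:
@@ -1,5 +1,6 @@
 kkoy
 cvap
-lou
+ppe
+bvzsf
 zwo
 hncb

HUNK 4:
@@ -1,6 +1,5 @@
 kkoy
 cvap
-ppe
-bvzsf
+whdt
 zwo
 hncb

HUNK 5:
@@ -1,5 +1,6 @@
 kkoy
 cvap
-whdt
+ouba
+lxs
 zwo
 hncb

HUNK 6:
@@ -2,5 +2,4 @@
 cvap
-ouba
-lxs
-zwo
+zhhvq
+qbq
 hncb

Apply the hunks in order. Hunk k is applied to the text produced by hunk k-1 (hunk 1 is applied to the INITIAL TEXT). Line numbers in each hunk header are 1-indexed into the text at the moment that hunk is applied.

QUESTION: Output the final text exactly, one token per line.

Hunk 1: at line 1 remove [ggggb,kvic] add [vyqm,tdd] -> 6 lines: kkoy cvap vyqm tdd zwo hncb
Hunk 2: at line 1 remove [vyqm,tdd] add [lou] -> 5 lines: kkoy cvap lou zwo hncb
Hunk 3: at line 1 remove [lou] add [ppe,bvzsf] -> 6 lines: kkoy cvap ppe bvzsf zwo hncb
Hunk 4: at line 1 remove [ppe,bvzsf] add [whdt] -> 5 lines: kkoy cvap whdt zwo hncb
Hunk 5: at line 1 remove [whdt] add [ouba,lxs] -> 6 lines: kkoy cvap ouba lxs zwo hncb
Hunk 6: at line 2 remove [ouba,lxs,zwo] add [zhhvq,qbq] -> 5 lines: kkoy cvap zhhvq qbq hncb

Answer: kkoy
cvap
zhhvq
qbq
hncb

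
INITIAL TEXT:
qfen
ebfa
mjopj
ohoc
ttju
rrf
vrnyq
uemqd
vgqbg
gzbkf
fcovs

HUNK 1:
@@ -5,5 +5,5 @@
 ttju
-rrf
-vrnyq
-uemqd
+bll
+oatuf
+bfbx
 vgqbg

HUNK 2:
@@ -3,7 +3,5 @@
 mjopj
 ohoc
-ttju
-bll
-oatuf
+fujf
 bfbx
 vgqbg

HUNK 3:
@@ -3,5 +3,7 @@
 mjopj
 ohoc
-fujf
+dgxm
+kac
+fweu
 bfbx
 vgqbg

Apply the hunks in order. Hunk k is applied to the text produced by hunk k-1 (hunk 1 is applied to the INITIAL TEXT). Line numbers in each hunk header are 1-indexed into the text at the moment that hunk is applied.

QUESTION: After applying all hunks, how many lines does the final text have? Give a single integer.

Answer: 11

Derivation:
Hunk 1: at line 5 remove [rrf,vrnyq,uemqd] add [bll,oatuf,bfbx] -> 11 lines: qfen ebfa mjopj ohoc ttju bll oatuf bfbx vgqbg gzbkf fcovs
Hunk 2: at line 3 remove [ttju,bll,oatuf] add [fujf] -> 9 lines: qfen ebfa mjopj ohoc fujf bfbx vgqbg gzbkf fcovs
Hunk 3: at line 3 remove [fujf] add [dgxm,kac,fweu] -> 11 lines: qfen ebfa mjopj ohoc dgxm kac fweu bfbx vgqbg gzbkf fcovs
Final line count: 11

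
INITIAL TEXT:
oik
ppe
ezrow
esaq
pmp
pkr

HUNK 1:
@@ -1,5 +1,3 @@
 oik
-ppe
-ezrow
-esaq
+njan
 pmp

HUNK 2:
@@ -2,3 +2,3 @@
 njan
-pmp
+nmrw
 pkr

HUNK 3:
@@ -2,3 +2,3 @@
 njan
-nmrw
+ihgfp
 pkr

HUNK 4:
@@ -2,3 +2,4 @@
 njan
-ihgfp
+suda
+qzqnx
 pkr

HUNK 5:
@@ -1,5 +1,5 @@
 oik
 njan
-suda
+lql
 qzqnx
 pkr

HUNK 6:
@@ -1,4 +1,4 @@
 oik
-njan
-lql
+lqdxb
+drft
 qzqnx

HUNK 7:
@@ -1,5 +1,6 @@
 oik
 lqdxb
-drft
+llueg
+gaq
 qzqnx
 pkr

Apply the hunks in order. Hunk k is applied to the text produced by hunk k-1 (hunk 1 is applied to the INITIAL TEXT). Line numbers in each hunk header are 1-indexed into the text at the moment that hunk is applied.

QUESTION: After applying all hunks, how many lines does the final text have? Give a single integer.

Answer: 6

Derivation:
Hunk 1: at line 1 remove [ppe,ezrow,esaq] add [njan] -> 4 lines: oik njan pmp pkr
Hunk 2: at line 2 remove [pmp] add [nmrw] -> 4 lines: oik njan nmrw pkr
Hunk 3: at line 2 remove [nmrw] add [ihgfp] -> 4 lines: oik njan ihgfp pkr
Hunk 4: at line 2 remove [ihgfp] add [suda,qzqnx] -> 5 lines: oik njan suda qzqnx pkr
Hunk 5: at line 1 remove [suda] add [lql] -> 5 lines: oik njan lql qzqnx pkr
Hunk 6: at line 1 remove [njan,lql] add [lqdxb,drft] -> 5 lines: oik lqdxb drft qzqnx pkr
Hunk 7: at line 1 remove [drft] add [llueg,gaq] -> 6 lines: oik lqdxb llueg gaq qzqnx pkr
Final line count: 6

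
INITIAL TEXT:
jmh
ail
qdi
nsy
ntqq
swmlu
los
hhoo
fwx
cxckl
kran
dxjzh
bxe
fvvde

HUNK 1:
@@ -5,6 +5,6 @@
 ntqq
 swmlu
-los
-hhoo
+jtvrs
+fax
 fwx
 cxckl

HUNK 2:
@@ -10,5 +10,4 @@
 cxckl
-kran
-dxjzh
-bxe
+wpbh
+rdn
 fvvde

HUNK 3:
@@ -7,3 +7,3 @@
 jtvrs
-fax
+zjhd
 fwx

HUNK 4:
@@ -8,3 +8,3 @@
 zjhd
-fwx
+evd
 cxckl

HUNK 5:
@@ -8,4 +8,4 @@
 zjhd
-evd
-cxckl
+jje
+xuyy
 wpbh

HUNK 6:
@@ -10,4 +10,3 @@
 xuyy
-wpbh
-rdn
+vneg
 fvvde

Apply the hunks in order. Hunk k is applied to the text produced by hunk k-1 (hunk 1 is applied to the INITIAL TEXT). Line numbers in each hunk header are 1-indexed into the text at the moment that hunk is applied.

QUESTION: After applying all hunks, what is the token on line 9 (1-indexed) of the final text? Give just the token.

Hunk 1: at line 5 remove [los,hhoo] add [jtvrs,fax] -> 14 lines: jmh ail qdi nsy ntqq swmlu jtvrs fax fwx cxckl kran dxjzh bxe fvvde
Hunk 2: at line 10 remove [kran,dxjzh,bxe] add [wpbh,rdn] -> 13 lines: jmh ail qdi nsy ntqq swmlu jtvrs fax fwx cxckl wpbh rdn fvvde
Hunk 3: at line 7 remove [fax] add [zjhd] -> 13 lines: jmh ail qdi nsy ntqq swmlu jtvrs zjhd fwx cxckl wpbh rdn fvvde
Hunk 4: at line 8 remove [fwx] add [evd] -> 13 lines: jmh ail qdi nsy ntqq swmlu jtvrs zjhd evd cxckl wpbh rdn fvvde
Hunk 5: at line 8 remove [evd,cxckl] add [jje,xuyy] -> 13 lines: jmh ail qdi nsy ntqq swmlu jtvrs zjhd jje xuyy wpbh rdn fvvde
Hunk 6: at line 10 remove [wpbh,rdn] add [vneg] -> 12 lines: jmh ail qdi nsy ntqq swmlu jtvrs zjhd jje xuyy vneg fvvde
Final line 9: jje

Answer: jje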